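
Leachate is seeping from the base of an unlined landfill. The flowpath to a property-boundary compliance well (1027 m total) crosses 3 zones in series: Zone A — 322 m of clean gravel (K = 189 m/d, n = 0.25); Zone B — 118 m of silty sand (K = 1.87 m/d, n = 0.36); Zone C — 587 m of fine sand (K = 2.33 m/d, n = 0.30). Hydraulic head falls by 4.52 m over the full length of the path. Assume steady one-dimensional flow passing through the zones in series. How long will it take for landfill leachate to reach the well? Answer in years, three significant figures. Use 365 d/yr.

57.4 years

Continuity: the same q passes through each zone, so ΔH = q·Σ(L_j/K_j) — the zones act as resistances in series.
Σ(L/K) = 322/189 + 118/1.87 + 587/2.33 = 1.704 + 63.10 + 251.9 = 316.7 d
q = ΔH / Σ(L/K) = 4.52 / 316.7 = 0.01427 m/d (same in every zone)
Zone A: v = q/n = 0.01427/0.25 = 0.05708 m/d → t_A = 322/0.05708 = 5641 d
Zone B: v = q/n = 0.01427/0.36 = 0.03964 m/d → t_B = 118/0.03964 = 2977 d
Zone C: v = q/n = 0.01427/0.30 = 0.04757 m/d → t_C = 587/0.04757 = 12340 d
Total t = 5641 + 2977 + 12340 = 20960 d
   = 20960 / 365 = 57.4 yr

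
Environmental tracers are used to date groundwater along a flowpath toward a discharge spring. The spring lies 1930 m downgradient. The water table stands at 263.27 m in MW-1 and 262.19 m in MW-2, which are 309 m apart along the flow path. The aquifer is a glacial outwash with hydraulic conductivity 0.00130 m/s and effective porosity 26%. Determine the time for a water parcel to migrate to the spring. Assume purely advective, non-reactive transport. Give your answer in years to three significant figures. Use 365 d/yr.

Hydraulic gradient i = (263.27 − 262.19) / 309 = 1.08 / 309 = 0.003495
K = 0.00130 m/s × 86400 s/d = 112.3 m/d
Darcy flux q = K·i = 112.3 × 0.003495 = 0.3926 m/d
Seepage velocity v = q / n = 0.3926 / 0.26 = 1.510 m/d
t = L / v = 1930 / 1.510 = 1278 d
   = 1278 / 365 = 3.50 yr

3.50 years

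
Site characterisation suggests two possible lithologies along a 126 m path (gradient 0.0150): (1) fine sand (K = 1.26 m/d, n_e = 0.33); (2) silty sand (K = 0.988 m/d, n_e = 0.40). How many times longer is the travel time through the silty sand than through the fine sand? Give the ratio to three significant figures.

Unit 1 (fine sand): v = 1.26×0.015/0.33 = 0.05727 m/d, t = 126/0.05727 = 2200 d
Unit 2 (silty sand): v = 0.988×0.015/0.40 = 0.03705 m/d, t = 126/0.03705 = 3401 d
t(silty sand) / t(fine sand) = 3401/2200 = 1.55

1.55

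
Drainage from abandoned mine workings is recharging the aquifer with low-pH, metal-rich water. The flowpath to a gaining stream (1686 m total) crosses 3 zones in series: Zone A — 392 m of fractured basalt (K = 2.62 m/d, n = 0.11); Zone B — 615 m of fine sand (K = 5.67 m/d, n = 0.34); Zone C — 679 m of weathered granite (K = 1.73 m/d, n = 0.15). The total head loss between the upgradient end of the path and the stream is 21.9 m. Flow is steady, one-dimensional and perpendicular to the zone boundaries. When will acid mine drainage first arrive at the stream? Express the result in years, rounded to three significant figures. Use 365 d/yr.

Continuity: the same q passes through each zone, so ΔH = q·Σ(L_j/K_j) — the zones act as resistances in series.
Σ(L/K) = 392/2.62 + 615/5.67 + 679/1.73 = 149.6 + 108.5 + 392.5 = 650.6 d
q = ΔH / Σ(L/K) = 21.9 / 650.6 = 0.03366 m/d (same in every zone)
Zone A: v = q/n = 0.03366/0.11 = 0.3060 m/d → t_A = 392/0.3060 = 1281 d
Zone B: v = q/n = 0.03366/0.34 = 0.09901 m/d → t_B = 615/0.09901 = 6212 d
Zone C: v = q/n = 0.03366/0.15 = 0.2244 m/d → t_C = 679/0.2244 = 3026 d
Total t = 1281 + 6212 + 3026 = 10520 d
   = 10520 / 365 = 28.8 yr

28.8 years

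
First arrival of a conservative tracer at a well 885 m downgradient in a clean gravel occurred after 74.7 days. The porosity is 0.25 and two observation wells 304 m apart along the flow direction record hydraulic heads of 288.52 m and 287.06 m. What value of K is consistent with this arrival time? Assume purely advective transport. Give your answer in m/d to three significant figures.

617 m/d

Hydraulic gradient i = (288.52 − 287.06) / 304 = 1.46 / 304 = 0.004803
v = L / t = 885 / 74.7 = 11.85 m/d
K = v · n / i = 11.85 × 0.25 / 0.004803 = 617 m/d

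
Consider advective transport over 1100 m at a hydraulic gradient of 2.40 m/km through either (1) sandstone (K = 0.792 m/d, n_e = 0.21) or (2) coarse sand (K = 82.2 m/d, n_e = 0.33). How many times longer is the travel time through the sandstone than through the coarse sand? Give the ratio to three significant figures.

66.0

Unit 1 (sandstone): v = 0.792×0.0024/0.21 = 0.009051 m/d, t = 1100/0.009051 = 121500 d
Unit 2 (coarse sand): v = 82.2×0.0024/0.33 = 0.5978 m/d, t = 1100/0.5978 = 1840 d
t(sandstone) / t(coarse sand) = 121500/1840 = 66.0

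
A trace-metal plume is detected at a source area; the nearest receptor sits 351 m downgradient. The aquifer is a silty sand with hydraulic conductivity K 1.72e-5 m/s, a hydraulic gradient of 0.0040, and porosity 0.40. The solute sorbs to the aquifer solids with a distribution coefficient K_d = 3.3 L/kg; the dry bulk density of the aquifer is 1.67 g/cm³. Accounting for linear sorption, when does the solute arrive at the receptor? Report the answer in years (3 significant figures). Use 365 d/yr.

956 years

K = 1.72e-5 m/s × 86400 s/d = 1.486 m/d
q = Ki = 1.486 × 0.0040 = 0.005944 m/d
v = Ki/n = 1.486·0.0040/0.40 = 0.01486 m/d
Retardation R = 1 + ρ_b·K_d/n = 1 + 1.67×3.3/0.40 = 14.78
Contaminant velocity v_c = v/R = 0.01486/14.78 = 0.001006 m/d
t = L/v_c = 351/0.001006 = 349000 d
   = 349000/365 = 956 yr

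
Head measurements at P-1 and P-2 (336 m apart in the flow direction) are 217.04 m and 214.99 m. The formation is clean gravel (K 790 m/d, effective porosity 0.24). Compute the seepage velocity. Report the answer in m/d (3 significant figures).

20.1 m/d

Hydraulic gradient i = (217.04 − 214.99) / 336 = 2.05 / 336 = 0.006101
Specific discharge q = 790 × 0.006101 = 4.820 m/d
Seepage velocity v = q / n = 4.820 / 0.24 = 20.08 m/d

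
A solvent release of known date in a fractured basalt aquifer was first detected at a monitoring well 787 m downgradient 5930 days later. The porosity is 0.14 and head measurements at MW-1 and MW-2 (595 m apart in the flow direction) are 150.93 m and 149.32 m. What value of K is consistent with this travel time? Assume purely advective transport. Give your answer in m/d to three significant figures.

6.87 m/d

Hydraulic gradient i = (150.93 − 149.32) / 595 = 1.61 / 595 = 0.002706
v = L / t = 787 / 5930 = 0.1327 m/d
K = v · n / i = 0.1327 × 0.14 / 0.002706 = 6.87 m/d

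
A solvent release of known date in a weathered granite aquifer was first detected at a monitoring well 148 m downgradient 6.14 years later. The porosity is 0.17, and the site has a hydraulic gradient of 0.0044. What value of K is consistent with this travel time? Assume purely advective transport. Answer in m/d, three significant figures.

2.55 m/d

t = 6.14 years = 2241 d
v = L / t = 148 / 2241 = 0.06604 m/d
K = v · n / i = 0.06604 × 0.17 / 0.0044 = 2.55 m/d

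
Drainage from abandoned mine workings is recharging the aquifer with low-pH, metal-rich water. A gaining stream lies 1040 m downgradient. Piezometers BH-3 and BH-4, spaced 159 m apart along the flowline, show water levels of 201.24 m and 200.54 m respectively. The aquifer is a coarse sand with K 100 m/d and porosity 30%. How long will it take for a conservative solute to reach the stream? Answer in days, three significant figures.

Hydraulic gradient i = (201.24 − 200.54) / 159 = 0.70 / 159 = 0.004403
Specific discharge q = 100 × 0.004403 = 0.4403 m/d
Average linear velocity = 0.4403 / 0.30 = 1.468 m/d
t = L / v = 1040 / 1.468 = 708.7 d

709 days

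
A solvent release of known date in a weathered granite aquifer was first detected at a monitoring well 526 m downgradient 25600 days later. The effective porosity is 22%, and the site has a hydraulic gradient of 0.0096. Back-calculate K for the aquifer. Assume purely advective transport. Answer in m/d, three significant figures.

0.471 m/d

v = L / t = 526 / 25600 = 0.02055 m/d
K = v · n / i = 0.02055 × 0.22 / 0.0096 = 0.471 m/d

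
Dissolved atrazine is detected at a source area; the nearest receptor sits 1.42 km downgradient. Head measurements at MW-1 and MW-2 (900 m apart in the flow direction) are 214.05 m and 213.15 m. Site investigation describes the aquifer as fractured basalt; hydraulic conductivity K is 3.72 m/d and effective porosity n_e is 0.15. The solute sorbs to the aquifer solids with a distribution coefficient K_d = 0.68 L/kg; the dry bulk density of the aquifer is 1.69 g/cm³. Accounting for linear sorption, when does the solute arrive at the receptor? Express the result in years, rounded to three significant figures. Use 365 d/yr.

Hydraulic gradient i = (214.05 − 213.15) / 900 = 0.90 / 900 = 0.001000
Darcy flux q = K·i = 3.72 × 0.001000 = 0.003720 m/d
v = Ki/n = 3.72·0.001000/0.15 = 0.02480 m/d
Retardation R = 1 + ρ_b·K_d/n = 1 + 1.69×0.68/0.15 = 8.661
Contaminant velocity v_c = v/R = 0.02480/8.661 = 0.002863 m/d
L = 1.42 km = 1420 m
t = L/v_c = 1420/0.002863 = 495900 d
   = 495900/365 = 1360 yr

1360 years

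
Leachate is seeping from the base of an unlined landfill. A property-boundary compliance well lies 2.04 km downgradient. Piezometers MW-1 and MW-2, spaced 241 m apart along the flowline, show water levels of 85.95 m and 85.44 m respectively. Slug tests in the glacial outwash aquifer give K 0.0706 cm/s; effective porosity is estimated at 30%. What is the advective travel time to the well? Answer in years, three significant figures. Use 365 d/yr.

13.0 years

Hydraulic gradient i = (85.95 − 85.44) / 241 = 0.51 / 241 = 0.002116
K = 0.0706 cm/s × 864 = 61.00 m/d
Specific discharge q = 61.00 × 0.002116 = 0.1291 m/d
Average linear velocity = 0.1291 / 0.30 = 0.4303 m/d
L = 2.04 km = 2040 m
t = L / v = 2040 / 0.4303 = 4741 d
   = 4741 / 365 = 13.0 yr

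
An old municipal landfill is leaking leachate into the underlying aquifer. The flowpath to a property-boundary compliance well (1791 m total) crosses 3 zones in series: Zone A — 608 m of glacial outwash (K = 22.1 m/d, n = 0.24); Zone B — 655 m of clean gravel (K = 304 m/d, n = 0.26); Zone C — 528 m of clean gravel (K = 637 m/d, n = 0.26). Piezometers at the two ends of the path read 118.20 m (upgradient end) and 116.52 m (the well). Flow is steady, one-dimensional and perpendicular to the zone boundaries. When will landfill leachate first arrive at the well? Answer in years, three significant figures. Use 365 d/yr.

Total head drop ΔH = 118.20 − 116.52 = 1.68 m
Continuity: the same q passes through each zone, so ΔH = q·Σ(L_j/K_j) — the zones act as resistances in series.
Σ(L/K) = 608/22.1 + 655/304 + 528/637 = 27.51 + 2.155 + 0.8289 = 30.49 d
q = ΔH / Σ(L/K) = 1.68 / 30.49 = 0.05509 m/d (same in every zone)
Zone A: v = q/n = 0.05509/0.24 = 0.2295 m/d → t_A = 608/0.2295 = 2649 d
Zone B: v = q/n = 0.05509/0.26 = 0.2119 m/d → t_B = 655/0.2119 = 3091 d
Zone C: v = q/n = 0.05509/0.26 = 0.2119 m/d → t_C = 528/0.2119 = 2492 d
Total t = 2649 + 3091 + 2492 = 8232 d
   = 8232 / 365 = 22.6 yr

22.6 years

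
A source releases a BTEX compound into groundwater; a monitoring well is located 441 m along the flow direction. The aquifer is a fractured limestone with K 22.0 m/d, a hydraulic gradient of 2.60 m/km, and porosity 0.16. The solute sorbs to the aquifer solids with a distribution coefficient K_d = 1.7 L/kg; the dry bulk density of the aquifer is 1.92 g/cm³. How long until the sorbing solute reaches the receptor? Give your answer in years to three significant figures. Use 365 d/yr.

Darcy flux q = K·i = 22.0 × 0.0026 = 0.05720 m/d
Seepage velocity v = q / n = 0.05720 / 0.16 = 0.3575 m/d
Retardation R = 1 + ρ_b·K_d/n = 1 + 1.92×1.7/0.16 = 21.40
Contaminant velocity v_c = v/R = 0.3575/21.40 = 0.01671 m/d
t = L/v_c = 441/0.01671 = 26400 d
   = 26400/365 = 72.3 yr

72.3 years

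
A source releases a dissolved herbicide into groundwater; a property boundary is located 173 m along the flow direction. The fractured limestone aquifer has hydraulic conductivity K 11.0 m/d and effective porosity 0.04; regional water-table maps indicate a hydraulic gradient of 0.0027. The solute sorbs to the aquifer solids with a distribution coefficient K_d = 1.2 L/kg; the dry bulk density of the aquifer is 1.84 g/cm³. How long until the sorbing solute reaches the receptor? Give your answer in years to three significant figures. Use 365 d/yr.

35.9 years

Darcy flux q = K·i = 11.0 × 0.0027 = 0.02970 m/d
Average linear velocity = 0.02970 / 0.04 = 0.7425 m/d
Retardation R = 1 + ρ_b·K_d/n = 1 + 1.84×1.2/0.04 = 56.20
Contaminant velocity v_c = v/R = 0.7425/56.20 = 0.01321 m/d
t = L/v_c = 173/0.01321 = 13090 d
   = 13090/365 = 35.9 yr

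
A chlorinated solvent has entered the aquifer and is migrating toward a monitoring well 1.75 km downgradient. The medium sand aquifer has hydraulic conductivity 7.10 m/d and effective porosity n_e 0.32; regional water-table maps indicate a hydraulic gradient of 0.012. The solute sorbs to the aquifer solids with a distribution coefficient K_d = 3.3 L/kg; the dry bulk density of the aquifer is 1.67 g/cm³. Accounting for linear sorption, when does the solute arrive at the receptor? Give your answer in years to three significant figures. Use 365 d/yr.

328 years

Darcy flux q = K·i = 7.10 × 0.012 = 0.08520 m/d
Average linear velocity = 0.08520 / 0.32 = 0.2663 m/d
Retardation R = 1 + ρ_b·K_d/n = 1 + 1.67×3.3/0.32 = 18.22
Contaminant velocity v_c = v/R = 0.2663/18.22 = 0.01461 m/d
L = 1.75 km = 1750 m
t = L/v_c = 1750/0.01461 = 119800 d
   = 119800/365 = 328 yr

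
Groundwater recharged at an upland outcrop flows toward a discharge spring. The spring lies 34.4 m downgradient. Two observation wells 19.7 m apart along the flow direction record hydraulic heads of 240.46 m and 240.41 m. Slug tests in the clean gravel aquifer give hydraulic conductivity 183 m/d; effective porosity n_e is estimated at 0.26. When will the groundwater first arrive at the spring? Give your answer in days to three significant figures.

19.3 days

Hydraulic gradient i = (240.46 − 240.41) / 19.7 = 0.05 / 19.7 = 0.002538
Specific discharge q = 183 × 0.002538 = 0.4645 m/d
v = Ki/n = 183·0.002538/0.26 = 1.786 m/d
t = L / v = 34.4 / 1.786 = 19.26 d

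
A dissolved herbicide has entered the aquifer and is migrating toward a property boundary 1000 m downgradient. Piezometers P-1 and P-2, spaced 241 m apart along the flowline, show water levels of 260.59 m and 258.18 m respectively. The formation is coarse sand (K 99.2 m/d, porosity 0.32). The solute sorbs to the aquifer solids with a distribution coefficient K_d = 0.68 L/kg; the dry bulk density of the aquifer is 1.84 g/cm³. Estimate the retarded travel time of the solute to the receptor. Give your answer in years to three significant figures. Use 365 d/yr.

4.34 years

Hydraulic gradient i = (260.59 − 258.18) / 241 = 2.41 / 241 = 0.01000
Darcy flux q = K·i = 99.2 × 0.01000 = 0.9920 m/d
Seepage velocity v = q / n = 0.9920 / 0.32 = 3.100 m/d
Retardation R = 1 + ρ_b·K_d/n = 1 + 1.84×0.68/0.32 = 4.910
Contaminant velocity v_c = v/R = 3.100/4.910 = 0.6314 m/d
t = L/v_c = 1000/0.6314 = 1584 d
   = 1584/365 = 4.34 yr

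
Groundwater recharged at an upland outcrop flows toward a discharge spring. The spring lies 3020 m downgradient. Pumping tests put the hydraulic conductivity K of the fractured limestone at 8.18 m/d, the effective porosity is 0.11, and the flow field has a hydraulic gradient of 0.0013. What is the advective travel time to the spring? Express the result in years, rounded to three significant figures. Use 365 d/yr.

85.6 years

Darcy flux q = K·i = 8.18 × 0.0013 = 0.01063 m/d
Average linear velocity = 0.01063 / 0.11 = 0.09667 m/d
t = L / v = 3020 / 0.09667 = 31240 d
   = 31240 / 365 = 85.6 yr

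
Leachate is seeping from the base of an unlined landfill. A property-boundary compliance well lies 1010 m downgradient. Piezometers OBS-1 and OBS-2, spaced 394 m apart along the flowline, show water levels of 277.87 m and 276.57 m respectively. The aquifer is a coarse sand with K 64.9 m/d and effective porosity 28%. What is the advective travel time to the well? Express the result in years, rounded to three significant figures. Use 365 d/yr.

3.62 years

Hydraulic gradient i = (277.87 − 276.57) / 394 = 1.30 / 394 = 0.003299
Darcy flux q = K·i = 64.9 × 0.003299 = 0.2141 m/d
Average linear velocity = 0.2141 / 0.28 = 0.7648 m/d
t = L / v = 1010 / 0.7648 = 1321 d
   = 1321 / 365 = 3.62 yr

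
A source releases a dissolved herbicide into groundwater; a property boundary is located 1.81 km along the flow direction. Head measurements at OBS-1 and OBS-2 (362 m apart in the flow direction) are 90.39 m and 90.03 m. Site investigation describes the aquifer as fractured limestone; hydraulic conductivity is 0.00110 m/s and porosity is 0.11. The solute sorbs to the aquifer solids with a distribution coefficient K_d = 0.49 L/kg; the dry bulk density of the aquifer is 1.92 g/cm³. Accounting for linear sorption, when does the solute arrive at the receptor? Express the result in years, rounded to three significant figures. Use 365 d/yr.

Hydraulic gradient i = (90.39 − 90.03) / 362 = 0.36 / 362 = 9.945e-4
K = 0.00110 m/s × 86400 s/d = 95.04 m/d
Darcy flux q = K·i = 95.04 × 9.945e-4 = 0.09451 m/d
v = Ki/n = 95.04·9.945e-4/0.11 = 0.8592 m/d
Retardation R = 1 + ρ_b·K_d/n = 1 + 1.92×0.49/0.11 = 9.553
Contaminant velocity v_c = v/R = 0.8592/9.553 = 0.08995 m/d
L = 1.81 km = 1810 m
t = L/v_c = 1810/0.08995 = 20120 d
   = 20120/365 = 55.1 yr

55.1 years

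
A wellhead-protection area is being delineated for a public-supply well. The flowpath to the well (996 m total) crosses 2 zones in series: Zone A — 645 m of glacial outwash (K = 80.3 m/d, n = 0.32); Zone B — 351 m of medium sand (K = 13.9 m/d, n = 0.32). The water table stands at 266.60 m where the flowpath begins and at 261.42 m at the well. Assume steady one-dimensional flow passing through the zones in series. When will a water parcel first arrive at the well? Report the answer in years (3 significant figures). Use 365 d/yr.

Total head drop ΔH = 266.60 − 261.42 = 5.18 m
Steady 1-D flow in series ⇒ the Darcy flux q is identical in every zone and the zone head losses add (resistances L/K in series).
Σ(L/K) = 645/80.3 + 351/13.9 = 8.032 + 25.25 = 33.28 d
q = ΔH / Σ(L/K) = 5.18 / 33.28 = 0.1556 m/d (same in every zone)
Zone A: v = q/n = 0.1556/0.32 = 0.4863 m/d → t_A = 645/0.4863 = 1326 d
Zone B: v = q/n = 0.1556/0.32 = 0.4863 m/d → t_B = 351/0.4863 = 721.7 d
Total t = 1326 + 721.7 = 2048 d
   = 2048 / 365 = 5.61 yr

5.61 years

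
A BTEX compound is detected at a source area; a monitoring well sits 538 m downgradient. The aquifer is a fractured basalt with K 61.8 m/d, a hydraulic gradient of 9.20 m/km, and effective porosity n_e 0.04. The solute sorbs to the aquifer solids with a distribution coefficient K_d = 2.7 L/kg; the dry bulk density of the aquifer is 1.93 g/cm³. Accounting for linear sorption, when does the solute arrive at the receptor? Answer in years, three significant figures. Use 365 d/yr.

Specific discharge q = 61.8 × 0.0092 = 0.5686 m/d
Seepage velocity v = q / n = 0.5686 / 0.04 = 14.21 m/d
Retardation R = 1 + ρ_b·K_d/n = 1 + 1.93×2.7/0.04 = 131.3
Contaminant velocity v_c = v/R = 14.21/131.3 = 0.1083 m/d
t = L/v_c = 538/0.1083 = 4969 d
   = 4969/365 = 13.6 yr

13.6 years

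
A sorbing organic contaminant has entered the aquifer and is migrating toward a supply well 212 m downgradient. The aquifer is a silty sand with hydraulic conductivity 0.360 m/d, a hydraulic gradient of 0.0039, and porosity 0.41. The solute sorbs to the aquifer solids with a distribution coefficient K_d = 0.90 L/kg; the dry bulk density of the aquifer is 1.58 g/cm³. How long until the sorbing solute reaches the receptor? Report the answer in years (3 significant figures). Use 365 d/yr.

q = Ki = 0.360 × 0.0039 = 0.001404 m/d
Average linear velocity = 0.001404 / 0.41 = 0.003424 m/d
Retardation R = 1 + ρ_b·K_d/n = 1 + 1.58×0.90/0.41 = 4.468
Contaminant velocity v_c = v/R = 0.003424/4.468 = 7.664e-4 m/d
t = L/v_c = 212/7.664e-4 = 276600 d
   = 276600/365 = 758 yr

758 years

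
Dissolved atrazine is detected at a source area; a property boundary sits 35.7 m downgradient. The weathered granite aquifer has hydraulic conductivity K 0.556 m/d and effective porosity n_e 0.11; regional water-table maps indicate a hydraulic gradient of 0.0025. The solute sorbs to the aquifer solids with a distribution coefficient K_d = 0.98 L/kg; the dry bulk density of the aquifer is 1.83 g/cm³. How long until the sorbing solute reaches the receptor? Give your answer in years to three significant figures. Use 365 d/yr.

134 years

q = Ki = 0.556 × 0.0025 = 0.001390 m/d
v_s = q/n_e = 0.001390/0.11 = 0.01264 m/d
Retardation R = 1 + ρ_b·K_d/n = 1 + 1.83×0.98/0.11 = 17.30
Contaminant velocity v_c = v/R = 0.01264/17.30 = 7.303e-4 m/d
t = L/v_c = 35.7/7.303e-4 = 48890 d
   = 48890/365 = 134 yr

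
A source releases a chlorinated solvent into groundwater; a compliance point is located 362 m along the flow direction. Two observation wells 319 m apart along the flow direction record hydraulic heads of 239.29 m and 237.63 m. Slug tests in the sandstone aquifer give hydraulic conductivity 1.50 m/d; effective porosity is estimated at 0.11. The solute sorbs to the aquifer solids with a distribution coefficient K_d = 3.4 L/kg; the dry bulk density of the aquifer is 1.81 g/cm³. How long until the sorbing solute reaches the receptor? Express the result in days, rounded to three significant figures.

291000 days

Hydraulic gradient i = (239.29 − 237.63) / 319 = 1.66 / 319 = 0.005204
Darcy flux q = K·i = 1.50 × 0.005204 = 0.007806 m/d
v_s = q/n_e = 0.007806/0.11 = 0.07096 m/d
Retardation R = 1 + ρ_b·K_d/n = 1 + 1.81×3.4/0.11 = 56.95
Contaminant velocity v_c = v/R = 0.07096/56.95 = 0.001246 m/d
t = L/v_c = 362/0.001246 = 290500 d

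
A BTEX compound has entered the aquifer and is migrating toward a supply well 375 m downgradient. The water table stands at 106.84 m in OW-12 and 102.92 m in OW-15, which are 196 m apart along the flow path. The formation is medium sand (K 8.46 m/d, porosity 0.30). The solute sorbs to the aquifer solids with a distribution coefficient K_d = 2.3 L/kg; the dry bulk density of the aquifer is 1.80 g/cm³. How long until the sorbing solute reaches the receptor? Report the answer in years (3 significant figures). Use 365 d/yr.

27.0 years

Hydraulic gradient i = (106.84 − 102.92) / 196 = 3.92 / 196 = 0.02000
q = Ki = 8.46 × 0.02000 = 0.1692 m/d
v = Ki/n = 8.46·0.02000/0.30 = 0.5640 m/d
Retardation R = 1 + ρ_b·K_d/n = 1 + 1.80×2.3/0.30 = 14.80
Contaminant velocity v_c = v/R = 0.5640/14.80 = 0.03811 m/d
t = L/v_c = 375/0.03811 = 9840 d
   = 9840/365 = 27.0 yr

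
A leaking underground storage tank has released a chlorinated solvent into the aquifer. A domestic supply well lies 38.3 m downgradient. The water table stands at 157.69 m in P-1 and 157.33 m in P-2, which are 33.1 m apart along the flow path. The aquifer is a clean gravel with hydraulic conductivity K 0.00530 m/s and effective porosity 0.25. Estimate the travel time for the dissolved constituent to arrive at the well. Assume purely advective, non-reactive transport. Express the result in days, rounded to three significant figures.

1.92 days

Hydraulic gradient i = (157.69 − 157.33) / 33.1 = 0.36 / 33.1 = 0.01088
K = 0.00530 m/s × 86400 s/d = 457.9 m/d
q = Ki = 457.9 × 0.01088 = 4.980 m/d
v = Ki/n = 457.9·0.01088/0.25 = 19.92 m/d
t = L / v = 38.3 / 19.92 = 1.923 d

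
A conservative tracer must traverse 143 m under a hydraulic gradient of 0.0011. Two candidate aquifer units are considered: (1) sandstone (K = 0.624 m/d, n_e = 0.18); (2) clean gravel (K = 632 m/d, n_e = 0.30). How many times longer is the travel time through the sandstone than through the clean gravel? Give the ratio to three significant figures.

608

Unit 1 (sandstone): v = 0.624×0.0011/0.18 = 0.003813 m/d, t = 143/0.003813 = 37500 d
Unit 2 (clean gravel): v = 632×0.0011/0.30 = 2.317 m/d, t = 143/2.317 = 61.71 d
t(sandstone) / t(clean gravel) = 37500/61.71 = 608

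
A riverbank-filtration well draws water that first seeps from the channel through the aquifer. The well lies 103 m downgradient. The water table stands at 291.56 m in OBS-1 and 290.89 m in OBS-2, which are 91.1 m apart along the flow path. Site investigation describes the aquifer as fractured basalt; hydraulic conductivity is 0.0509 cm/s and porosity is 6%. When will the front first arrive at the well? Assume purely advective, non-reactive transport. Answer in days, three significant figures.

Hydraulic gradient i = (291.56 − 290.89) / 91.1 = 0.67 / 91.1 = 0.007355
K = 0.0509 cm/s × 864 = 43.98 m/d
Darcy flux q = K·i = 43.98 × 0.007355 = 0.3234 m/d
Average linear velocity = 0.3234 / 0.06 = 5.391 m/d
t = L / v = 103 / 5.391 = 19.11 d

19.1 days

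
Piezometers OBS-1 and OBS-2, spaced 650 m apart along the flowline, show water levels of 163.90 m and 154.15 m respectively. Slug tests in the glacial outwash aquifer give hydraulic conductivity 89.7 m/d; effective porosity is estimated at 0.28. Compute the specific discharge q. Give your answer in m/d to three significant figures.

Hydraulic gradient i = (163.90 − 154.15) / 650 = 9.75 / 650 = 0.01500
q = Ki = 89.7 × 0.01500 = 1.346 m/d

1.35 m/d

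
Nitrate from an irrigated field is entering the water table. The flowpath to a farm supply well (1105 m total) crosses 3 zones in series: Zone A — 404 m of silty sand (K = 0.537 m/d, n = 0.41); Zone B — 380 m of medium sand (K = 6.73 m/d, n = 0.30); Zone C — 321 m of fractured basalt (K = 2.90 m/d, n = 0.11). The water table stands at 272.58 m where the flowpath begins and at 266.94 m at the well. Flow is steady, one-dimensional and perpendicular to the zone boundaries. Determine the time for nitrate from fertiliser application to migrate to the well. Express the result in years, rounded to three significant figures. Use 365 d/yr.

141 years

Total head drop ΔH = 272.58 − 266.94 = 5.64 m
Steady 1-D flow in series ⇒ the Darcy flux q is identical in every zone and the zone head losses add (resistances L/K in series).
Σ(L/K) = 404/0.537 + 380/6.73 + 321/2.90 = 752.3 + 56.46 + 110.7 = 919.5 d
q = ΔH / Σ(L/K) = 5.64 / 919.5 = 0.006134 m/d (same in every zone)
Zone A: v = q/n = 0.006134/0.41 = 0.01496 m/d → t_A = 404/0.01496 = 27000 d
Zone B: v = q/n = 0.006134/0.30 = 0.02045 m/d → t_B = 380/0.02045 = 18590 d
Zone C: v = q/n = 0.006134/0.11 = 0.05576 m/d → t_C = 321/0.05576 = 5757 d
Total t = 27000 + 18590 + 5757 = 51350 d
   = 51350 / 365 = 141 yr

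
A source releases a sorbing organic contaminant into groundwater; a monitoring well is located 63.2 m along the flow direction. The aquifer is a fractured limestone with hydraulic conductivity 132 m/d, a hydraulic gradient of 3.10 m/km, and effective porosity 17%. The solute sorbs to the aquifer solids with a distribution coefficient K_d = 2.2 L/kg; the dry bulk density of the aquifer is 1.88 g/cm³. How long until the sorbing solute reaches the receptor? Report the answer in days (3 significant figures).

q = Ki = 132 × 0.0031 = 0.4092 m/d
v_s = q/n_e = 0.4092/0.17 = 2.407 m/d
Retardation R = 1 + ρ_b·K_d/n = 1 + 1.88×2.2/0.17 = 25.33
Contaminant velocity v_c = v/R = 2.407/25.33 = 0.09503 m/d
t = L/v_c = 63.2/0.09503 = 665.1 d

665 days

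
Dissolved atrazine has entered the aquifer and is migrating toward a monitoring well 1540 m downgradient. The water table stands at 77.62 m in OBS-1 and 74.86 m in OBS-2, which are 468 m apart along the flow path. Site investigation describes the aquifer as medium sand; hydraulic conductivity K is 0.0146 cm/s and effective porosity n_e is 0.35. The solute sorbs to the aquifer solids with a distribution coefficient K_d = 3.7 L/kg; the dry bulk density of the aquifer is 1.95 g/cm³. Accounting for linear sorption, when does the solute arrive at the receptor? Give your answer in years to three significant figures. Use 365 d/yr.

429 years

Hydraulic gradient i = (77.62 − 74.86) / 468 = 2.76 / 468 = 0.005897
K = 0.0146 cm/s × 864 = 12.61 m/d
q = Ki = 12.61 × 0.005897 = 0.07439 m/d
Average linear velocity = 0.07439 / 0.35 = 0.2126 m/d
Retardation R = 1 + ρ_b·K_d/n = 1 + 1.95×3.7/0.35 = 21.61
Contaminant velocity v_c = v/R = 0.2126/21.61 = 0.009834 m/d
t = L/v_c = 1540/0.009834 = 156600 d
   = 156600/365 = 429 yr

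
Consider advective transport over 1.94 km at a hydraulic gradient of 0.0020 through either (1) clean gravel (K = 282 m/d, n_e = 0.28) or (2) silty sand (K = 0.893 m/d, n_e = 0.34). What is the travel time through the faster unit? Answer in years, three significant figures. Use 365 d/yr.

Unit 1 (clean gravel): v = 282×0.0020/0.28 = 2.014 m/d, t = 1940/2.014 = 963.1 d
Unit 2 (silty sand): v = 0.893×0.0020/0.34 = 0.005253 m/d, t = 1940/0.005253 = 369300 d
Faster: 963.1 d / 365 = 2.64 yr

2.64 years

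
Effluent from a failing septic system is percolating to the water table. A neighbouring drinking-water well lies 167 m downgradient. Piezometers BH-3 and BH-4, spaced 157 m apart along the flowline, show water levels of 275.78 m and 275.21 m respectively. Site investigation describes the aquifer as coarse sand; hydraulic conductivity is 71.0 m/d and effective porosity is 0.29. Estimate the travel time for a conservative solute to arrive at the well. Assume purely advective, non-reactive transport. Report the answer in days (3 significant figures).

188 days

Hydraulic gradient i = (275.78 − 275.21) / 157 = 0.57 / 157 = 0.003631
q = Ki = 71.0 × 0.003631 = 0.2578 m/d
Seepage velocity v = q / n = 0.2578 / 0.29 = 0.8889 m/d
t = L / v = 167 / 0.8889 = 187.9 d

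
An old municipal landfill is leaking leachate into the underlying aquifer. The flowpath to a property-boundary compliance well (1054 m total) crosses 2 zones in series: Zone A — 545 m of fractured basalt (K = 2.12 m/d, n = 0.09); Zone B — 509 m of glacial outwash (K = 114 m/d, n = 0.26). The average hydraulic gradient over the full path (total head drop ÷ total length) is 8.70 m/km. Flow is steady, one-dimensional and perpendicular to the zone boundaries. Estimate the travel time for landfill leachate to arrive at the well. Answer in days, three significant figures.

5170 days

Steady 1-D flow in series ⇒ the Darcy flux q is identical in every zone and the zone head losses add (resistances L/K in series).
Σ(L/K) = 545/2.12 + 509/114 = 257.1 + 4.465 = 261.5 d
K_eq = L_total / Σ(L/K) = 1054 / 261.5 = 4.030 m/d
q = K_eq · i = 4.030 × 0.0087 = 0.03506 m/d (same in every zone)
Zone A: v = q/n = 0.03506/0.09 = 0.3896 m/d → t_A = 545/0.3896 = 1399 d
Zone B: v = q/n = 0.03506/0.26 = 0.1348 m/d → t_B = 509/0.1348 = 3775 d
Total t = 1399 + 3775 = 5174 d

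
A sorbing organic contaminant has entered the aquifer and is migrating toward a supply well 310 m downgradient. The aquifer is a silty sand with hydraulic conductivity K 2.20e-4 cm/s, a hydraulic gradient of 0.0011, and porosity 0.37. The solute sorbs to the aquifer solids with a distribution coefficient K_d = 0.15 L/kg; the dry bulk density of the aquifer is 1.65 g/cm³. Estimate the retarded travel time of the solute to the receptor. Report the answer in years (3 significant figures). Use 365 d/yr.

K = 2.20e-4 cm/s × 864 = 0.1901 m/d
Specific discharge q = 0.1901 × 0.0011 = 2.091e-4 m/d
v_s = q/n_e = 2.091e-4/0.37 = 5.651e-4 m/d
Retardation R = 1 + ρ_b·K_d/n = 1 + 1.65×0.15/0.37 = 1.669
Contaminant velocity v_c = v/R = 5.651e-4/1.669 = 3.386e-4 m/d
t = L/v_c = 310/3.386e-4 = 915500 d
   = 915500/365 = 2510 yr

2510 years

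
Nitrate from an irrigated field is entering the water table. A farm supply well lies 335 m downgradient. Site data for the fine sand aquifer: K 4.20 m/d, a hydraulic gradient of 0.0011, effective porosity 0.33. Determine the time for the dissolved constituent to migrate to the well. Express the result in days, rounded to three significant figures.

23900 days

q = Ki = 4.20 × 0.0011 = 0.004620 m/d
Average linear velocity = 0.004620 / 0.33 = 0.01400 m/d
t = L / v = 335 / 0.01400 = 23930 d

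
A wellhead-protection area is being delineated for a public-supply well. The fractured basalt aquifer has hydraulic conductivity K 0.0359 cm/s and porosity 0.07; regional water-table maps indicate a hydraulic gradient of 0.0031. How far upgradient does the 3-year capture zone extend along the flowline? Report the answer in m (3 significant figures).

1500 m

K = 0.0359 cm/s × 864 = 31.02 m/d
q = Ki = 31.02 × 0.0031 = 0.09615 m/d
v_s = q/n_e = 0.09615/0.07 = 1.374 m/d
T = 3 yr × 365 = 1095 d
L = v × T = 1.374 × 1095 = 1504 m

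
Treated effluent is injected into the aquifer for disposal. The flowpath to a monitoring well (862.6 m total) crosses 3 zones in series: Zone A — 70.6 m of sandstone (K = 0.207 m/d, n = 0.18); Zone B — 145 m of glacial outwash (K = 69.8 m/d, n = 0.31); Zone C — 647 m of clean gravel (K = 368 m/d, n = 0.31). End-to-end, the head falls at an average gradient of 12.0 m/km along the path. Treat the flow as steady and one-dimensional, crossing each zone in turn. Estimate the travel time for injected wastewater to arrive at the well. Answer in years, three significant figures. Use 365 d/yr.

23.6 years

For zones in series the flux q is common to all zones; the equivalent conductivity is the harmonic (thickness-weighted) mean, K_eq = L_total / Σ(L_j/K_j).
Σ(L/K) = 70.6/0.207 + 145/69.8 + 647/368 = 341.1 + 2.077 + 1.758 = 344.9 d
K_eq = L_total / Σ(L/K) = 862.6 / 344.9 = 2.501 m/d
q = K_eq · i = 2.501 × 0.012 = 0.03001 m/d (same in every zone)
Zone A: v = q/n = 0.03001/0.18 = 0.1667 m/d → t_A = 70.6/0.1667 = 423.4 d
Zone B: v = q/n = 0.03001/0.31 = 0.09681 m/d → t_B = 145/0.09681 = 1498 d
Zone C: v = q/n = 0.03001/0.31 = 0.09681 m/d → t_C = 647/0.09681 = 6683 d
Total t = 423.4 + 1498 + 6683 = 8604 d
   = 8604 / 365 = 23.6 yr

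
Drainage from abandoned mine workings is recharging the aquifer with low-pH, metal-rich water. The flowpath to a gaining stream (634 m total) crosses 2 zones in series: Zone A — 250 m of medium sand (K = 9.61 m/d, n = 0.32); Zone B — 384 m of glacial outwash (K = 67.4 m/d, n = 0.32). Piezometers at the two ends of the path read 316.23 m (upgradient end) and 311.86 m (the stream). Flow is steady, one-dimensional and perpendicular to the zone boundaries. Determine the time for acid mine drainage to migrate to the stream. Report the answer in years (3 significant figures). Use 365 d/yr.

Total head drop ΔH = 316.23 − 311.86 = 4.37 m
Steady 1-D flow in series ⇒ the Darcy flux q is identical in every zone and the zone head losses add (resistances L/K in series).
Σ(L/K) = 250/9.61 + 384/67.4 = 26.01 + 5.697 = 31.71 d
q = ΔH / Σ(L/K) = 4.37 / 31.71 = 0.1378 m/d (same in every zone)
Zone A: v = q/n = 0.1378/0.32 = 0.4306 m/d → t_A = 250/0.4306 = 580.5 d
Zone B: v = q/n = 0.1378/0.32 = 0.4306 m/d → t_B = 384/0.4306 = 891.7 d
Total t = 580.5 + 891.7 = 1472 d
   = 1472 / 365 = 4.03 yr

4.03 years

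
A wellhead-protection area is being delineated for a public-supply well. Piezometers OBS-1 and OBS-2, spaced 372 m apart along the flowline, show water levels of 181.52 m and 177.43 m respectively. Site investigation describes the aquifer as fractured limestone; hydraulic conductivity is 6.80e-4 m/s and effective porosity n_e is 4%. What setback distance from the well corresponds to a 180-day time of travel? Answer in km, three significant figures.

Hydraulic gradient i = (181.52 − 177.43) / 372 = 4.09 / 372 = 0.01099
K = 6.80e-4 m/s × 86400 s/d = 58.75 m/d
Specific discharge q = 58.75 × 0.01099 = 0.6460 m/d
v_s = q/n_e = 0.6460/0.04 = 16.15 m/d
L = v × T = 16.15 × 180 = 2907 m
   = 2.91 km

2.91 km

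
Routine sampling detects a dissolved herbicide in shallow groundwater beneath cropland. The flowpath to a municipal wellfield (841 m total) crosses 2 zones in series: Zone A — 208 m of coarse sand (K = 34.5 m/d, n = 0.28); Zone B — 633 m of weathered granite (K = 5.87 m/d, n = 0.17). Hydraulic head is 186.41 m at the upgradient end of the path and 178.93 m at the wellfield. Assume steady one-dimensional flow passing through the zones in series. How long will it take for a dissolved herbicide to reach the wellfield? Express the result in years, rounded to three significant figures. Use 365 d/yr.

Total head drop ΔH = 186.41 − 178.93 = 7.48 m
Steady 1-D flow in series ⇒ the Darcy flux q is identical in every zone and the zone head losses add (resistances L/K in series).
Σ(L/K) = 208/34.5 + 633/5.87 = 6.029 + 107.8 = 113.9 d
q = ΔH / Σ(L/K) = 7.48 / 113.9 = 0.06569 m/d (same in every zone)
Zone A: v = q/n = 0.06569/0.28 = 0.2346 m/d → t_A = 208/0.2346 = 886.6 d
Zone B: v = q/n = 0.06569/0.17 = 0.3864 m/d → t_B = 633/0.3864 = 1638 d
Total t = 886.6 + 1638 = 2525 d
   = 2525 / 365 = 6.92 yr

6.92 years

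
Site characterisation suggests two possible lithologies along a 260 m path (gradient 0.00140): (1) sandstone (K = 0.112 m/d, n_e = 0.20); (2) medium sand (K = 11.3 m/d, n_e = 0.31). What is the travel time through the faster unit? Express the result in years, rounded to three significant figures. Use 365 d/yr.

Unit 1 (sandstone): v = 0.112×0.0014/0.20 = 7.840e-4 m/d, t = 260/7.840e-4 = 331600 d
Unit 2 (medium sand): v = 11.3×0.0014/0.31 = 0.05103 m/d, t = 260/0.05103 = 5095 d
Faster: 5095 d / 365 = 14.0 yr

14.0 years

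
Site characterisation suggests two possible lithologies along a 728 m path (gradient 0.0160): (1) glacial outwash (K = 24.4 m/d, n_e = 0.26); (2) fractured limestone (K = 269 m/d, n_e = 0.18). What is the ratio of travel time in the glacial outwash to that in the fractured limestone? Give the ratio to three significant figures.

Unit 1 (glacial outwash): v = 24.4×0.016/0.26 = 1.502 m/d, t = 728/1.502 = 484.8 d
Unit 2 (fractured limestone): v = 269×0.016/0.18 = 23.91 m/d, t = 728/23.91 = 30.45 d
t(glacial outwash) / t(fractured limestone) = 484.8/30.45 = 15.9

15.9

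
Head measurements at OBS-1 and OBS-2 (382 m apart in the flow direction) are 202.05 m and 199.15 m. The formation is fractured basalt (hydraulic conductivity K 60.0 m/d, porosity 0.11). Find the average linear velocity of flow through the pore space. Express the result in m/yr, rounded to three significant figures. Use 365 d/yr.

Hydraulic gradient i = (202.05 − 199.15) / 382 = 2.90 / 382 = 0.007592
q = Ki = 60.0 × 0.007592 = 0.4555 m/d
v = Ki/n = 60.0·0.007592/0.11 = 4.141 m/d
   = 4.141 × 365 = 1510 m/yr

1510 m/yr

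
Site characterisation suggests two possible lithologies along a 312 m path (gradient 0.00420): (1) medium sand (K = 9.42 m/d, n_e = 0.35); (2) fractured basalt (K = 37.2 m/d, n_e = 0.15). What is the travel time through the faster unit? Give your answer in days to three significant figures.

300 days

Unit 1 (medium sand): v = 9.42×0.0042/0.35 = 0.1130 m/d, t = 312/0.1130 = 2760 d
Unit 2 (fractured basalt): v = 37.2×0.0042/0.15 = 1.042 m/d, t = 312/1.042 = 299.5 d
Faster unit: t = 300 d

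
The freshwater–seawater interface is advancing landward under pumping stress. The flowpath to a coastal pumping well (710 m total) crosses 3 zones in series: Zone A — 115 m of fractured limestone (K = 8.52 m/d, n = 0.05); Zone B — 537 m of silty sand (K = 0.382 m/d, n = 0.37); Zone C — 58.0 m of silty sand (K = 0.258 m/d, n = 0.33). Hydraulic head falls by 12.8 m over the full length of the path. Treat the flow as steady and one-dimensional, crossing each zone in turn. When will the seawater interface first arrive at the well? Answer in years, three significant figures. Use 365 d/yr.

Continuity: the same q passes through each zone, so ΔH = q·Σ(L_j/K_j) — the zones act as resistances in series.
Σ(L/K) = 115/8.52 + 537/0.382 + 58.0/0.258 = 13.50 + 1406 + 224.8 = 1644 d
q = ΔH / Σ(L/K) = 12.8 / 1644 = 0.007786 m/d (same in every zone)
Zone A: v = q/n = 0.007786/0.05 = 0.1557 m/d → t_A = 115/0.1557 = 738.5 d
Zone B: v = q/n = 0.007786/0.37 = 0.02104 m/d → t_B = 537/0.02104 = 25520 d
Zone C: v = q/n = 0.007786/0.33 = 0.02359 m/d → t_C = 58.0/0.02359 = 2458 d
Total t = 738.5 + 25520 + 2458 = 28720 d
   = 28720 / 365 = 78.7 yr

78.7 years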